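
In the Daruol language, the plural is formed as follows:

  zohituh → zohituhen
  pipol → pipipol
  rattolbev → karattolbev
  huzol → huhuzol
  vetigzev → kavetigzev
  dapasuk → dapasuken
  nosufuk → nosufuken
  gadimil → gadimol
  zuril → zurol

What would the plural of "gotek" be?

gadimil and pipol both end in -l yet inflect differently (gadimol, pipipol), so the final letter is not what conditions the rule; the last vowel is.
"gotek" has last vowel 'e'. The stems whose last vowel is 'e' (vetigzev → kavetigzev, rattolbev → karattolbev) add the prefix ka-.
The other patterns: stems whose last vowel is 'i' change the last vowel to 'o'; stems whose last vowel is 'u' add -en; stems whose last vowel is 'o' repeat the first consonant+vowel as a prefix.
So gotek → kagotek.

kagotek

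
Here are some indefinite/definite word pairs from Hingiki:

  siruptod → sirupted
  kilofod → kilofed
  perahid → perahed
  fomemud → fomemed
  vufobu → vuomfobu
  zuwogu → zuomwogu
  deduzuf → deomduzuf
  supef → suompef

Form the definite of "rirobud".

rirobed

fomemud and vufobu both have last vowel 'u' yet inflect differently (fomemed, vuomfobu), so the last vowel is not what conditions the rule; the final letter is.
"rirobud" ends in -d. The stems ending in -d (siruptod → sirupted, kilofod → kilofed, perahid → perahed) change the last vowel to 'e'.
So rirobud → rirobed.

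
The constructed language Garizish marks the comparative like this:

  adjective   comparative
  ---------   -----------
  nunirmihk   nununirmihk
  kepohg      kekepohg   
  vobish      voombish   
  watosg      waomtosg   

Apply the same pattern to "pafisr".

kepohg and watosg both end in -g yet inflect differently (kekepohg, waomtosg), so the final letter is not what conditions the rule; the second-to-last letter is.
"pafisr" has second-to-last letter 's'. The stems whose second-to-last letter is 's' (vobish → voombish, watosg → waomtosg) insert -om- after the first vowel.
The other pattern: stems whose second-to-last letter is 'h' repeat the first consonant+vowel as a prefix.
So pafisr → paomfisr.

paomfisr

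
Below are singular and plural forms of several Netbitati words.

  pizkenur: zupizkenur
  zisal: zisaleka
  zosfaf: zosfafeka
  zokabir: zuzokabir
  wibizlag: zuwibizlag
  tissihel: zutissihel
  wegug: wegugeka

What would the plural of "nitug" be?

tissihel and zisal both end in -l yet inflect differently (zutissihel, zisaleka), so the final letter is not what conditions the rule; the number of vowels is.
"nitug" has 2 vowels. The stems with 2 vowels (zisal → zisaleka, zosfaf → zosfafeka, wegug → wegugeka) add -eka.
So nitug → nitugeka.

nitugeka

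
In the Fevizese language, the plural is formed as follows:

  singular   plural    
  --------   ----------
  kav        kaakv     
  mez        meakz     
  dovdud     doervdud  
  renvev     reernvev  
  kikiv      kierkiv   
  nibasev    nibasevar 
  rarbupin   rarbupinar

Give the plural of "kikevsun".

kav and renvev both end in -v yet inflect differently (kaakv, reernvev), so the final letter is not what conditions the rule; the number of vowels is.
"kikevsun" has 3 vowels. The stems with 3 vowels (nibasev → nibasevar, rarbupin → rarbupinar) add -ar.
The other patterns: stems with 1 vowel insert -ak- after the first vowel; stems with 2 vowels insert -er- after the first vowel.
So kikevsun → kikevsunar.

kikevsunar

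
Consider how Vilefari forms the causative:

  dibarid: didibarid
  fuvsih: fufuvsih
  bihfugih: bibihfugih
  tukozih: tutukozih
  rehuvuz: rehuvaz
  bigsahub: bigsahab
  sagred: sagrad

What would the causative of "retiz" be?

reretiz

dibarid and sagred both end in -d yet inflect differently (didibarid, sagrad), so the final letter is not what conditions the rule; the last vowel is.
"retiz" has last vowel 'i'. The stems whose last vowel is 'i' (dibarid → didibarid, fuvsih → fufuvsih, bihfugih → bibihfugih) repeat the first consonant+vowel as a prefix.
The other pattern: stems whose last vowel is 'e' or 'u' change the last vowel to 'a'.
So retiz → reretiz.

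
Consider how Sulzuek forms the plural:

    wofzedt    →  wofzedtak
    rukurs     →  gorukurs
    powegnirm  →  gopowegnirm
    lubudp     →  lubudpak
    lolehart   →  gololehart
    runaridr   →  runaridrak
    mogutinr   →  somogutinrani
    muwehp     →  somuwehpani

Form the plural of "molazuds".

"molazuds" has second-to-last letter 'd'. The stems whose second-to-last letter is 'd' (runaridr → runaridrak, lubudp → lubudpak, wofzedt → wofzedtak) add -ak.
The other patterns: stems whose second-to-last letter is 'r' add the prefix go-; stems whose second-to-last letter is 'h' or 'n' add so- … -ani around the stem.
So molazuds → molazudsak.

molazudsak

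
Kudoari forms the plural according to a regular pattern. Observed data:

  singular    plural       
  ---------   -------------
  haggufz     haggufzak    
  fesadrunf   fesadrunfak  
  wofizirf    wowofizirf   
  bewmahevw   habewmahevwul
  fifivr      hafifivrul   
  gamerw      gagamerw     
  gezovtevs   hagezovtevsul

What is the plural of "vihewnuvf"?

havihewnuvful

gamerw and bewmahevw both end in -w yet inflect differently (gagamerw, habewmahevwul), so the final letter is not what conditions the rule; the second-to-last letter is.
"vihewnuvf" has second-to-last letter 'v'. The stems whose second-to-last letter is 'v' (fifivr → hafifivrul, gezovtevs → hagezovtevsul, bewmahevw → habewmahevwul) add ha- … -ul around the stem.
The other patterns: stems whose second-to-last letter is 'r' repeat the first consonant+vowel as a prefix; stems whose second-to-last letter is 'f' or 'n' add -ak.
So vihewnuvf → havihewnuvful.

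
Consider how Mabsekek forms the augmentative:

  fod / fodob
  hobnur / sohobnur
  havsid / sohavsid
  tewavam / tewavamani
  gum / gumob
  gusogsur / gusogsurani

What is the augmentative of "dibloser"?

fod and havsid both end in -d yet inflect differently (fodob, sohavsid), so the final letter is not what conditions the rule; the number of vowels is.
"dibloser" has 3 vowels. The stems with 3 vowels (tewavam → tewavamani, gusogsur → gusogsurani) add -ani.
The other patterns: stems with 1 vowel add -ob; stems with 2 vowels add the prefix so-.
So dibloser → dibloserani.

dibloserani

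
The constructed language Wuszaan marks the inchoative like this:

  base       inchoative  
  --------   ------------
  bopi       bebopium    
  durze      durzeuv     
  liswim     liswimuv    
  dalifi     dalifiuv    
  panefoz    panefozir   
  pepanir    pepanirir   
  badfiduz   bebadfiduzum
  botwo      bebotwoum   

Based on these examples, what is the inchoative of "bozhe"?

bebozheum

panefoz and badfiduz both end in -z yet inflect differently (panefozir, bebadfiduzum), so the final letter is not what conditions the rule; the first letter is.
"bozhe" begins with b-. The stems beginning with b- (botwo → bebotwoum, badfiduz → bebadfiduzum, bopi → bebopium) add be- … -um around the stem.
The other patterns: stems beginning with p- add -ir; stems beginning with d- or l- add -uv.
So bozhe → bebozheum.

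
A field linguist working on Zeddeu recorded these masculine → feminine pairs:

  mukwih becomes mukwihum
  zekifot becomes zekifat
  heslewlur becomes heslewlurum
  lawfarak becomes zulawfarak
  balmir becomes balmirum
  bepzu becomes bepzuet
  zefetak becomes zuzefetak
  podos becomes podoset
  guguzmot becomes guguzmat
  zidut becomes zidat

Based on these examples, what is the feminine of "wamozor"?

zidut and bepzu both have last vowel 'u' yet inflect differently (zidat, bepzuet), so the last vowel is not what conditions the rule; the final letter is.
"wamozor" ends in -r. The stems ending in -r (balmir → balmirum, heslewlur → heslewlurum) add -um.
The other patterns: stems ending in -t change the last vowel to 'a'; stems ending in -s or -u add -et; stems ending in -k add the prefix zu-.
So wamozor → wamozorum.

wamozorum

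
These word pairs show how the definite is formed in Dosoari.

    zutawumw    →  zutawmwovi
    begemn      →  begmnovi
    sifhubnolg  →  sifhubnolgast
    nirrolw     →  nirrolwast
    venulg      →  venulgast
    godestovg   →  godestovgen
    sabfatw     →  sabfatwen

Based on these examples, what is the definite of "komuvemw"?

komuvmwovi

zutawumw and nirrolw both end in -w yet inflect differently (zutawmwovi, nirrolwast), so the final letter is not what conditions the rule; the second-to-last letter is.
"komuvemw" has second-to-last letter 'm'. The stems whose second-to-last letter is 'm' (zutawumw → zutawmwovi, begemn → begmnovi) delete the last vowel and add -ovi.
The other patterns: stems whose second-to-last letter is 'l' add -ast; stems whose second-to-last letter is 't' or 'v' add -en.
So komuvemw → komuvmwovi.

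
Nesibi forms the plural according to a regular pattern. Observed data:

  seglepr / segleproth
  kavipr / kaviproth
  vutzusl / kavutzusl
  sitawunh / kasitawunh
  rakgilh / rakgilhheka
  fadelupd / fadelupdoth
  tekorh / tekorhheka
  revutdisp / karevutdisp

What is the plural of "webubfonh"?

sitawunh and rakgilh both end in -h yet inflect differently (kasitawunh, rakgilhheka), so the final letter is not what conditions the rule; the second-to-last letter is.
"webubfonh" has second-to-last letter 'n'. The one such stem in the data (sitawunh → kasitawunh) adds the prefix ka-, so the same rule applies.
The other patterns: stems whose second-to-last letter is 'p' add -oth; stems whose second-to-last letter is 'l' or 'r' double the final consonant and add -eka.
So webubfonh → kawebubfonh.

kawebubfonh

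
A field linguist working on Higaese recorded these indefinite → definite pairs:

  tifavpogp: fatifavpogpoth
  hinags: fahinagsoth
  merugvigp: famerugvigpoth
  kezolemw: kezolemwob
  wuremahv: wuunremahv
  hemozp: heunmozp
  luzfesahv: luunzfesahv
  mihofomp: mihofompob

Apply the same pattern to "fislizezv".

fiunslizezv

mihofomp and merugvigp both end in -p yet inflect differently (mihofompob, famerugvigpoth), so the final letter is not what conditions the rule; the second-to-last letter is.
"fislizezv" has second-to-last letter 'z'. The one such stem in the data (hemozp → heunmozp) inserts -un- after the first vowel (as do luzfesahv, wuremahv), so the same rule applies.
The other patterns: stems whose second-to-last letter is 'm' add -ob; stems whose second-to-last letter is 'g' add fa- … -oth around the stem.
So fislizezv → fiunslizezv.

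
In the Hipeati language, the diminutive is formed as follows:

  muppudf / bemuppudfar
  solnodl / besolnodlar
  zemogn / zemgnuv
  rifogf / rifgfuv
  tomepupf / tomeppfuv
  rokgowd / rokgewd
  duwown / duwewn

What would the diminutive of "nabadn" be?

benabadnar

"nabadn" has second-to-last letter 'd'. The stems whose second-to-last letter is 'd' (muppudf → bemuppudfar, solnodl → besolnodlar) add be- … -ar around the stem.
So nabadn → benabadnar.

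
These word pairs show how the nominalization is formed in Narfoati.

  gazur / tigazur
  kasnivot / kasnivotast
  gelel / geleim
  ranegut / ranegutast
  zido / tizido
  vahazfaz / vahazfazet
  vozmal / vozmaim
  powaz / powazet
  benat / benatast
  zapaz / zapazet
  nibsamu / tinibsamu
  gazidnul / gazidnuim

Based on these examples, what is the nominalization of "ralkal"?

ranegut and gazidnul both have last vowel 'u' yet inflect differently (ranegutast, gazidnuim), so the last vowel is not what conditions the rule; the final letter is.
"ralkal" ends in -l. The stems ending in -l (gelel → geleim, gazidnul → gazidnuim, vozmal → vozmaim) drop the final letter and add -im.
So ralkal → ralkaim.

ralkaim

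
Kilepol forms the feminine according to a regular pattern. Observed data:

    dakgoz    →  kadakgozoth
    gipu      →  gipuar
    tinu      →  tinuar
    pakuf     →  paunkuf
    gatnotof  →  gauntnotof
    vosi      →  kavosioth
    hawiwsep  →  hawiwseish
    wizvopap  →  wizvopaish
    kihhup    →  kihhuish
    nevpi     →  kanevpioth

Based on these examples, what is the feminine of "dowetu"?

"dowetu" ends in -u. The stems ending in -u (gipu → gipuar, tinu → tinuar) add -ar.
So dowetu → dowetuar.

dowetuar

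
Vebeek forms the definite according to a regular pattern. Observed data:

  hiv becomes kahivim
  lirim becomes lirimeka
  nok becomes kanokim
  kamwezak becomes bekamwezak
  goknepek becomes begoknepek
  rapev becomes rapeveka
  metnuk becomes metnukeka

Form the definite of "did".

nok and metnuk both end in -k yet inflect differently (kanokim, metnukeka), so the final letter is not what conditions the rule; the number of vowels is.
"did" has 1 vowel. The stems with 1 vowel (nok → kanokim, hiv → kahivim) add ka- … -im around the stem.
The other patterns: stems with 2 vowels add -eka; stems with 3 vowels add the prefix be-.
So did → kadidim.

kadidim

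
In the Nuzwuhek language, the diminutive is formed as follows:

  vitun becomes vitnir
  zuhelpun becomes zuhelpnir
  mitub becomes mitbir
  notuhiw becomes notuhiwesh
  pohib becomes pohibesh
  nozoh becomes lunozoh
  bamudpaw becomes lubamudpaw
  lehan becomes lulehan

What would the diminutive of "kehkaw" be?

lukehkaw

mitub and pohib both end in -b yet inflect differently (mitbir, pohibesh), so the final letter is not what conditions the rule; the last vowel is.
"kehkaw" has last vowel 'a'. The stems whose last vowel is 'a' (bamudpaw → lubamudpaw, lehan → lulehan) add the prefix lu-.
So kehkaw → lukehkaw.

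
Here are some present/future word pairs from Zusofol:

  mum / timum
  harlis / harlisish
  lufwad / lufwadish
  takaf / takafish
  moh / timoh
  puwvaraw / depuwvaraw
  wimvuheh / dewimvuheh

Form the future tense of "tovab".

tovabish

"tovab" has 2 vowels. The stems with 2 vowels (takaf → takafish, harlis → harlisish, lufwad → lufwadish) add -ish.
So tovab → tovabish.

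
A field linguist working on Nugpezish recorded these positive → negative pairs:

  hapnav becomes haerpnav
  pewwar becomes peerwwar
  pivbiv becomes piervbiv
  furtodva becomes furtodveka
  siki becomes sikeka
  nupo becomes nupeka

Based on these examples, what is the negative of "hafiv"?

haerfiv

hapnav and furtodva both have last vowel 'a' yet inflect differently (haerpnav, furtodveka), so the last vowel is not what conditions the rule; whether the stem ends in a vowel or a consonant is.
"hafiv" ends in a consonant. The stems ending in a consonant (hapnav → haerpnav, pewwar → peerwwar, pivbiv → piervbiv) insert -er- after the first vowel.
So hafiv → haerfiv.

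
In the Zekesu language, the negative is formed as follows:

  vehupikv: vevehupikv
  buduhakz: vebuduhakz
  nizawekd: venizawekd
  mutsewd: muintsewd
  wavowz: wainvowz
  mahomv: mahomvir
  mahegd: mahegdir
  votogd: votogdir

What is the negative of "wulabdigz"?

nizawekd and mutsewd both end in -d yet inflect differently (venizawekd, muintsewd), so the final letter is not what conditions the rule; the second-to-last letter is.
"wulabdigz" has second-to-last letter 'g'. The stems whose second-to-last letter is 'g' (mahegd → mahegdir, votogd → votogdir) add -ir.
The other patterns: stems whose second-to-last letter is 'k' add the prefix ve-; stems whose second-to-last letter is 'w' insert -in- after the first vowel.
So wulabdigz → wulabdigzir.

wulabdigzir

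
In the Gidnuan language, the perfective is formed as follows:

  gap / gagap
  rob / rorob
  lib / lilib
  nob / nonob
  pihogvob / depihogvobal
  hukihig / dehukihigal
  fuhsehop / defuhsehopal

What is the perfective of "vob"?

rob and pihogvob both end in -b yet inflect differently (rorob, depihogvobal), so the final letter is not what conditions the rule; the number of vowels is.
"vob" has 1 vowel. The stems with 1 vowel (gap → gagap, rob → rorob, lib → lilib) repeat the first consonant+vowel as a prefix.
The other pattern: stems with 3 vowels add de- … -al around the stem.
So vob → vovob.

vovob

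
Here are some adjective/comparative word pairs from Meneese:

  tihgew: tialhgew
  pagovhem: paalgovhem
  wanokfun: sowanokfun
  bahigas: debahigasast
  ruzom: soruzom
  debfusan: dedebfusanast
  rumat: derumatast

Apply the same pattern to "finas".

debfusan and wanokfun both end in -n yet inflect differently (dedebfusanast, sowanokfun), so the final letter is not what conditions the rule; the last vowel is.
"finas" has last vowel 'a'. The stems whose last vowel is 'a' (rumat → derumatast, bahigas → debahigasast, debfusan → dedebfusanast) add de- … -ast around the stem.
The other patterns: stems whose last vowel is 'e' insert -al- after the first vowel; stems whose last vowel is 'o' or 'u' add the prefix so-.
So finas → definasast.

definasast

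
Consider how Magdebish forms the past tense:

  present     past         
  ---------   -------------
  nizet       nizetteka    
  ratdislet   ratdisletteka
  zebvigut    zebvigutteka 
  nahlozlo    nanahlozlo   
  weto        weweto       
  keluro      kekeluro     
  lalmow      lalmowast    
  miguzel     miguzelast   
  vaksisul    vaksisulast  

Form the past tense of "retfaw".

"retfaw" ends in -w. The one such stem in the data (lalmow → lalmowast) adds -ast, so the same rule applies.
So retfaw → retfawast.

retfawast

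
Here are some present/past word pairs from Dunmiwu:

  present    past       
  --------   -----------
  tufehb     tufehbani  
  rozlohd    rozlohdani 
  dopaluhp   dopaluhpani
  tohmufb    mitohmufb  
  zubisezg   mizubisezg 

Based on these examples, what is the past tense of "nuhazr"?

minuhazr

tufehb and tohmufb both end in -b yet inflect differently (tufehbani, mitohmufb), so the final letter is not what conditions the rule; the second-to-last letter is.
"nuhazr" has second-to-last letter 'z'. The one such stem in the data (zubisezg → mizubisezg) adds the prefix mi-, so the same rule applies.
So nuhazr → minuhazr.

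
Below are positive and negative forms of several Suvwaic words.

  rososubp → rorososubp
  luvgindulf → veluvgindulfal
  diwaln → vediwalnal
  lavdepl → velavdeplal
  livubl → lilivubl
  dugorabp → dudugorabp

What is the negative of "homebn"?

"homebn" has second-to-last letter 'b'. The stems whose second-to-last letter is 'b' (rososubp → rorososubp, livubl → lilivubl, dugorabp → dudugorabp) repeat the first consonant+vowel as a prefix.
The other pattern: stems whose second-to-last letter is 'l' or 'p' add ve- … -al around the stem.
So homebn → hohomebn.

hohomebn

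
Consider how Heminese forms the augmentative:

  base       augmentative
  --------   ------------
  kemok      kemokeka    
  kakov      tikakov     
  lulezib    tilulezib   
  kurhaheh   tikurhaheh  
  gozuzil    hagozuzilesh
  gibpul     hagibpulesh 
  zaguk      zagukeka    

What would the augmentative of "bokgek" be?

bokgekeka

gibpul and zaguk both have last vowel 'u' yet inflect differently (hagibpulesh, zagukeka), so the last vowel is not what conditions the rule; the final letter is.
"bokgek" ends in -k. The stems ending in -k (zaguk → zagukeka, kemok → kemokeka) add -eka.
So bokgek → bokgekeka.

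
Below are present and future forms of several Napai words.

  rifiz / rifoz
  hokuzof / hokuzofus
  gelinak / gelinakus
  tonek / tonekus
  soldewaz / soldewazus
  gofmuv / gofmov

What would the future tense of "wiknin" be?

rifiz and soldewaz both end in -z yet inflect differently (rifoz, soldewazus), so the final letter is not what conditions the rule; the last vowel is.
"wiknin" has last vowel 'i'. The one such stem in the data (rifiz → rifoz) changes the last vowel to 'o' (as does gofmuv), so the same rule applies.
The other pattern: stems whose last vowel is 'a', 'e' or 'o' add -us.
So wiknin → wiknon.

wiknon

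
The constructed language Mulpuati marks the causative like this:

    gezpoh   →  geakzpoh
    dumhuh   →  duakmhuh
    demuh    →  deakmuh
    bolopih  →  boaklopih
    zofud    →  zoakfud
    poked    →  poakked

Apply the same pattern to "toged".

Every pair shown (gezpoh → geakzpoh, dumhuh → duakmhuh, demuh → deakmuh, …) follows the same rule: insert -ak- after the first vowel.
So toged → toakged.

toakged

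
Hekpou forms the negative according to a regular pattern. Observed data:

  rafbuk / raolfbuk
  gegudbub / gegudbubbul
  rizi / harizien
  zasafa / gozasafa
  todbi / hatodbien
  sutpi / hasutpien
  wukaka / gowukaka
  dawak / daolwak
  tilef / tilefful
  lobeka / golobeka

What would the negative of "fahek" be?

faolhek

"fahek" ends in -k. The stems ending in -k (rafbuk → raolfbuk, dawak → daolwak) insert -ol- after the first vowel.
So fahek → faolhek.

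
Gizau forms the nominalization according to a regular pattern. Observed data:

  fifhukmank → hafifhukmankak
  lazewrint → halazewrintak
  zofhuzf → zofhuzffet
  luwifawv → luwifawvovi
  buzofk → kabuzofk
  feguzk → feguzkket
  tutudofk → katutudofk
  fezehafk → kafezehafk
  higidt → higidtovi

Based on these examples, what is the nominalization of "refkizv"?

feguzk and fezehafk both end in -k yet inflect differently (feguzkket, kafezehafk), so the final letter is not what conditions the rule; the second-to-last letter is.
"refkizv" has second-to-last letter 'z'. The stems whose second-to-last letter is 'z' (zofhuzf → zofhuzffet, feguzk → feguzkket) double the final consonant and add -et.
The other patterns: stems whose second-to-last letter is 'f' add the prefix ka-; stems whose second-to-last letter is 'n' add ha- … -ak around the stem; stems whose second-to-last letter is 'd' or 'w' add -ovi.
So refkizv → refkizvvet.

refkizvvet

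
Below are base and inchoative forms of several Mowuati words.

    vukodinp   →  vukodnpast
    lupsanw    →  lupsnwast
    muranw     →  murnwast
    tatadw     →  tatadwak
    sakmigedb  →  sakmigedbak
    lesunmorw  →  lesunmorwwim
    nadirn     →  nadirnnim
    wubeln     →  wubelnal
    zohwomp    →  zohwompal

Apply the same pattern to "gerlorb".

lupsanw and tatadw both end in -w yet inflect differently (lupsnwast, tatadwak), so the final letter is not what conditions the rule; the second-to-last letter is.
"gerlorb" has second-to-last letter 'r'. The stems whose second-to-last letter is 'r' (lesunmorw → lesunmorwwim, nadirn → nadirnnim) double the final consonant and add -im.
So gerlorb → gerlorbbim.

gerlorbbim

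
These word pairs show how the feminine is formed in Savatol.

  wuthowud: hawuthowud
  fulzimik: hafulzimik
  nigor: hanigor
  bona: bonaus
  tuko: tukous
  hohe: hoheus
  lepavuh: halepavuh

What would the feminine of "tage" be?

tageus

tuko and nigor both have last vowel 'o' yet inflect differently (tukous, hanigor), so the last vowel is not what conditions the rule; whether the stem ends in a vowel or a consonant is.
"tage" ends in a vowel. The stems ending in a vowel (tuko → tukous, hohe → hoheus, bona → bonaus) add -us.
The other pattern: stems ending in a consonant add the prefix ha-.
So tage → tageus.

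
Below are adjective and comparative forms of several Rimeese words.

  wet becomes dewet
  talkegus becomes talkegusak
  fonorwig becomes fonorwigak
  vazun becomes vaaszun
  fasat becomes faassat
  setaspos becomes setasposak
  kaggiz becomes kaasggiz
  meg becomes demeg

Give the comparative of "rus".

derus

wet and fasat both end in -t yet inflect differently (dewet, faassat), so the final letter is not what conditions the rule; the number of vowels is.
"rus" has 1 vowel. The stems with 1 vowel (meg → demeg, wet → dewet) add the prefix de-.
So rus → derus.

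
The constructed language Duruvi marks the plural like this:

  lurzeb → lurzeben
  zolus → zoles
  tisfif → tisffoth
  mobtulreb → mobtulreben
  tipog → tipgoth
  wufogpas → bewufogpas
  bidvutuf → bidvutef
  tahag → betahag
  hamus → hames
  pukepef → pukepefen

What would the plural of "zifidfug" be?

zifidfeg

"zifidfug" has last vowel 'u'. The stems whose last vowel is 'u' (hamus → hames, bidvutuf → bidvutef, zolus → zoles) change the last vowel to 'e'.
The other patterns: stems whose last vowel is 'e' add -en; stems whose last vowel is 'a' add the prefix be-; stems whose last vowel is 'i' or 'o' delete the last vowel and add -oth.
So zifidfug → zifidfeg.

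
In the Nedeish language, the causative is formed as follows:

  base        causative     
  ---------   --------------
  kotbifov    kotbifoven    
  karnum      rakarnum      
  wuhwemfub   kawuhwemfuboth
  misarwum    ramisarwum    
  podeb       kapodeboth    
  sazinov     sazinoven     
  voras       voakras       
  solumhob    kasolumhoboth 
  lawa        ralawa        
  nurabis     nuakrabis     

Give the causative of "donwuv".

kotbifov and solumhob both have last vowel 'o' yet inflect differently (kotbifoven, kasolumhoboth), so the last vowel is not what conditions the rule; the final letter is.
"donwuv" ends in -v. The stems ending in -v (kotbifov → kotbifoven, sazinov → sazinoven) add -en.
The other patterns: stems ending in -s insert -ak- after the first vowel; stems ending in -b add ka- … -oth around the stem; stems ending in -a or -m add the prefix ra-.
So donwuv → donwuven.

donwuven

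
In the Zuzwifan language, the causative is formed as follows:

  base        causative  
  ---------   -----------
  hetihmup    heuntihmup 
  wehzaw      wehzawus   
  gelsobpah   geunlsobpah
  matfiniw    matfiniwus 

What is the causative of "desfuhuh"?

wehzaw and gelsobpah both have last vowel 'a' yet inflect differently (wehzawus, geunlsobpah), so the last vowel is not what conditions the rule; the final letter is.
"desfuhuh" ends in -h. The one such stem in the data (gelsobpah → geunlsobpah) inserts -un- after the first vowel (as does hetihmup), so the same rule applies.
So desfuhuh → deunsfuhuh.

deunsfuhuh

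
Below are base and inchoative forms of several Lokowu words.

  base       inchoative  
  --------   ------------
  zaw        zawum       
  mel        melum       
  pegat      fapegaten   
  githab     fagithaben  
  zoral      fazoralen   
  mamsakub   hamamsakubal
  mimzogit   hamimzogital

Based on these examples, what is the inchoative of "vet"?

vetum

"vet" has 1 vowel. The stems with 1 vowel (zaw → zawum, mel → melum) add -um.
The other patterns: stems with 2 vowels add fa- … -en around the stem; stems with 3 vowels add ha- … -al around the stem.
So vet → vetum.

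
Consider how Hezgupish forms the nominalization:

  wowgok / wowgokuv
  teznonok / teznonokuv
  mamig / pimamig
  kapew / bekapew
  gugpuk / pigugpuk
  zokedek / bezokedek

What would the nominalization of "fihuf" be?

wowgok and zokedek both end in -k yet inflect differently (wowgokuv, bezokedek), so the final letter is not what conditions the rule; the last vowel is.
"fihuf" has last vowel 'u'. The one such stem in the data (gugpuk → pigugpuk) adds the prefix pi-, so the same rule applies.
The other patterns: stems whose last vowel is 'o' add -uv; stems whose last vowel is 'e' add the prefix be-.
So fihuf → pifihuf.

pifihuf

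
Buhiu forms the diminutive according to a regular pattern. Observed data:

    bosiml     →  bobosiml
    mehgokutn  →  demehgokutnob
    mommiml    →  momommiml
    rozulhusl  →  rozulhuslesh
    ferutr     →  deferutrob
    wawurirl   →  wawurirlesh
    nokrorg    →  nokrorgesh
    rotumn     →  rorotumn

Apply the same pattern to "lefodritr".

delefodritrob

"lefodritr" has second-to-last letter 't'. The stems whose second-to-last letter is 't' (mehgokutn → demehgokutnob, ferutr → deferutrob) add de- … -ob around the stem.
So lefodritr → delefodritrob.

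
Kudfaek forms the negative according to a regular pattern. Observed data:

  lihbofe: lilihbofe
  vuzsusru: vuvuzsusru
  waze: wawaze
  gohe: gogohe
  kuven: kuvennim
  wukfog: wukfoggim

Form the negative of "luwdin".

lihbofe and kuven both have last vowel 'e' yet inflect differently (lilihbofe, kuvennim), so the last vowel is not what conditions the rule; whether the stem ends in a vowel or a consonant is.
"luwdin" ends in a consonant. The stems ending in a consonant (kuven → kuvennim, wukfog → wukfoggim) double the final consonant and add -im.
The other pattern: stems ending in a vowel repeat the first consonant+vowel as a prefix.
So luwdin → luwdinnim.

luwdinnim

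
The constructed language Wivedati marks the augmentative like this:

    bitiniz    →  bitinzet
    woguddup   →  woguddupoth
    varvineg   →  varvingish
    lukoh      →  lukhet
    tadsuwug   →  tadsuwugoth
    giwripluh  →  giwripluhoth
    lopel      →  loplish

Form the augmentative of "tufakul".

tufakuloth

"tufakul" has last vowel 'u'. The stems whose last vowel is 'u' (giwripluh → giwripluhoth, tadsuwug → tadsuwugoth, woguddup → woguddupoth) add -oth.
The other patterns: stems whose last vowel is 'e' delete the last vowel and add -ish; stems whose last vowel is 'i' or 'o' delete the last vowel and add -et.
So tufakul → tufakuloth.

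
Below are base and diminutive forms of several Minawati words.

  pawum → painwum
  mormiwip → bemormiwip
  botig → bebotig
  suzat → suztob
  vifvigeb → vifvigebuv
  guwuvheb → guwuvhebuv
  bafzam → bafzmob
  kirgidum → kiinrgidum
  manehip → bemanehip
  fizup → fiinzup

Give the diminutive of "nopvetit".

benopvetit

manehip and fizup both end in -p yet inflect differently (bemanehip, fiinzup), so the final letter is not what conditions the rule; the last vowel is.
"nopvetit" has last vowel 'i'. The stems whose last vowel is 'i' (manehip → bemanehip, mormiwip → bemormiwip, botig → bebotig) add the prefix be-.
The other patterns: stems whose last vowel is 'e' add -uv; stems whose last vowel is 'u' insert -in- after the first vowel; stems whose last vowel is 'a' delete the last vowel and add -ob.
So nopvetit → benopvetit.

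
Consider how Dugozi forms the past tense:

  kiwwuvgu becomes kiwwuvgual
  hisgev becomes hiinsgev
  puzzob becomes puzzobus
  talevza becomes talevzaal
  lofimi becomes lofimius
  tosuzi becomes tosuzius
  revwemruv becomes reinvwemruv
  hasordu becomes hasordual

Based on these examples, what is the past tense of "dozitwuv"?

kiwwuvgu and revwemruv both have last vowel 'u' yet inflect differently (kiwwuvgual, reinvwemruv), so the last vowel is not what conditions the rule; the final letter is.
"dozitwuv" ends in -v. The stems ending in -v (revwemruv → reinvwemruv, hisgev → hiinsgev) insert -in- after the first vowel.
The other patterns: stems ending in -a or -u add -al; stems ending in -b or -i add -us.
So dozitwuv → doinzitwuv.

doinzitwuv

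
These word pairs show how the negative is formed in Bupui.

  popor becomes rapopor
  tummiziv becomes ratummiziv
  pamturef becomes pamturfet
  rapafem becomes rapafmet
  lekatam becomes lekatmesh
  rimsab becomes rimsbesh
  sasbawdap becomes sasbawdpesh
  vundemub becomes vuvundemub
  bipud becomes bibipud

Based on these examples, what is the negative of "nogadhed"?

"nogadhed" has last vowel 'e'. The stems whose last vowel is 'e' (pamturef → pamturfet, rapafem → rapafmet) delete the last vowel and add -et.
So nogadhed → nogadhdet.

nogadhdet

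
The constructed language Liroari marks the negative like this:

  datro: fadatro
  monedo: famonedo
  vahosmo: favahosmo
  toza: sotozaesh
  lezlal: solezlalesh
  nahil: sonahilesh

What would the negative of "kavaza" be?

sokavazaesh

"kavaza" ends in -a. The one such stem in the data (toza → sotozaesh) adds so- … -esh around the stem, so the same rule applies.
The other pattern: stems ending in -o add the prefix fa-.
So kavaza → sokavazaesh.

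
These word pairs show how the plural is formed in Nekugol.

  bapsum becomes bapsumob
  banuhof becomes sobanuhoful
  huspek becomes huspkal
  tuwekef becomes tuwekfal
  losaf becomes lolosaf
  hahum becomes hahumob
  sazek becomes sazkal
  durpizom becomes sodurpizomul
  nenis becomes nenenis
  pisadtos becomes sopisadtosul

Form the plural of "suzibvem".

suzibvmal

tuwekef and banuhof both end in -f yet inflect differently (tuwekfal, sobanuhoful), so the final letter is not what conditions the rule; the last vowel is.
"suzibvem" has last vowel 'e'. The stems whose last vowel is 'e' (tuwekef → tuwekfal, huspek → huspkal, sazek → sazkal) delete the last vowel and add -al.
So suzibvem → suzibvmal.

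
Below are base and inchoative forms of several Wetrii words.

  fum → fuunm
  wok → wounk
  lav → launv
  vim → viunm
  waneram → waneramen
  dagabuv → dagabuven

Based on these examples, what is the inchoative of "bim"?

biunm

fum and waneram both end in -m yet inflect differently (fuunm, waneramen), so the final letter is not what conditions the rule; the number of vowels is.
"bim" has 1 vowel. The stems with 1 vowel (fum → fuunm, wok → wounk, lav → launv) insert -un- after the first vowel.
The other pattern: stems with 3 vowels add -en.
So bim → biunm.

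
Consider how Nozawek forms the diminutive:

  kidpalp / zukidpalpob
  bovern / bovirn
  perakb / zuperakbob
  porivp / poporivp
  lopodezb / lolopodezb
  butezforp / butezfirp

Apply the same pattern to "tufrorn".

tufrirn

kidpalp and butezforp both end in -p yet inflect differently (zukidpalpob, butezfirp), so the final letter is not what conditions the rule; the second-to-last letter is.
"tufrorn" has second-to-last letter 'r'. The stems whose second-to-last letter is 'r' (bovern → bovirn, butezforp → butezfirp) change the last vowel to 'i'.
The other patterns: stems whose second-to-last letter is 'k' or 'l' add zu- … -ob around the stem; stems whose second-to-last letter is 'v' or 'z' repeat the first consonant+vowel as a prefix.
So tufrorn → tufrirn.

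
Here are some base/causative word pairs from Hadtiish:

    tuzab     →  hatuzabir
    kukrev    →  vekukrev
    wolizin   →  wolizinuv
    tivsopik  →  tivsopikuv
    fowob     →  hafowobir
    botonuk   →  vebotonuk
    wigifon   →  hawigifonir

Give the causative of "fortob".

hafortobir

"fortob" has last vowel 'o'. The stems whose last vowel is 'o' (wigifon → hawigifonir, fowob → hafowobir) add ha- … -ir around the stem.
So fortob → hafortobir.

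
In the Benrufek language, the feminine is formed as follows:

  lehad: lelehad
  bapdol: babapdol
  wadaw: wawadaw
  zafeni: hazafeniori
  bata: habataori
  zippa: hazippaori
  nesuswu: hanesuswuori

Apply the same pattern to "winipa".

hawinipaori

"winipa" ends in a vowel. The stems ending in a vowel (zafeni → hazafeniori, bata → habataori, zippa → hazippaori) add ha- … -ori around the stem.
The other pattern: stems ending in a consonant repeat the first consonant+vowel as a prefix.
So winipa → hawinipaori.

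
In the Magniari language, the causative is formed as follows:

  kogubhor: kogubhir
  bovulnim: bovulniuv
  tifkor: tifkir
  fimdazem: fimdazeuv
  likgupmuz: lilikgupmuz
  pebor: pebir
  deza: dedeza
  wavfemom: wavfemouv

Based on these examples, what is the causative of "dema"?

wavfemom and tifkor both have last vowel 'o' yet inflect differently (wavfemouv, tifkir), so the last vowel is not what conditions the rule; the final letter is.
"dema" ends in -a. The one such stem in the data (deza → dedeza) repeats the first consonant+vowel as a prefix (as does likgupmuz), so the same rule applies.
The other patterns: stems ending in -m drop the final letter and add -uv; stems ending in -r change the last vowel to 'i'.
So dema → dedema.

dedema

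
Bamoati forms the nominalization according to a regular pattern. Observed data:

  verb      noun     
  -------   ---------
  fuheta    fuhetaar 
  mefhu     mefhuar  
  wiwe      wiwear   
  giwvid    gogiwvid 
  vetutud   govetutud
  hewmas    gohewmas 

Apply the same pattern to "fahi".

mefhu and vetutud both have last vowel 'u' yet inflect differently (mefhuar, govetutud), so the last vowel is not what conditions the rule; whether the stem ends in a vowel or a consonant is.
"fahi" ends in a vowel. The stems ending in a vowel (fuheta → fuhetaar, mefhu → mefhuar, wiwe → wiwear) add -ar.
The other pattern: stems ending in a consonant add the prefix go-.
So fahi → fahiar.

fahiar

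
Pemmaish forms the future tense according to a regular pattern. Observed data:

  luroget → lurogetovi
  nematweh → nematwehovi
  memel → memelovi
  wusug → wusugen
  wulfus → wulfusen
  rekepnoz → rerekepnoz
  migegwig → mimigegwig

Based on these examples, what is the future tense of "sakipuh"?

sakipuhen

wusug and migegwig both end in -g yet inflect differently (wusugen, mimigegwig), so the final letter is not what conditions the rule; the last vowel is.
"sakipuh" has last vowel 'u'. The stems whose last vowel is 'u' (wusug → wusugen, wulfus → wulfusen) add -en.
The other patterns: stems whose last vowel is 'e' add -ovi; stems whose last vowel is 'i' or 'o' repeat the first consonant+vowel as a prefix.
So sakipuh → sakipuhen.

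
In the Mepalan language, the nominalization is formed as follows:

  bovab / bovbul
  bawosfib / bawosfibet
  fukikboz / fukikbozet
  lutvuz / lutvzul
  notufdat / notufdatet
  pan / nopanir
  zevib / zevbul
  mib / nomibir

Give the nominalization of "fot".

nofotir

"fot" has 1 vowel. The stems with 1 vowel (mib → nomibir, pan → nopanir) add no- … -ir around the stem.
The other patterns: stems with 2 vowels delete the last vowel and add -ul; stems with 3 vowels add -et.
So fot → nofotir.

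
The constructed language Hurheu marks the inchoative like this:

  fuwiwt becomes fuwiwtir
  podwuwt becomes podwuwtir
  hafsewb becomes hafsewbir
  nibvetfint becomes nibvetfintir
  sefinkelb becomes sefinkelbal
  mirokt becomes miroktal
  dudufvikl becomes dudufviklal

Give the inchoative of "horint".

horintir

hafsewb and sefinkelb both end in -b yet inflect differently (hafsewbir, sefinkelbal), so the final letter is not what conditions the rule; the second-to-last letter is.
"horint" has second-to-last letter 'n'. The one such stem in the data (nibvetfint → nibvetfintir) adds -ir, so the same rule applies.
So horint → horintir.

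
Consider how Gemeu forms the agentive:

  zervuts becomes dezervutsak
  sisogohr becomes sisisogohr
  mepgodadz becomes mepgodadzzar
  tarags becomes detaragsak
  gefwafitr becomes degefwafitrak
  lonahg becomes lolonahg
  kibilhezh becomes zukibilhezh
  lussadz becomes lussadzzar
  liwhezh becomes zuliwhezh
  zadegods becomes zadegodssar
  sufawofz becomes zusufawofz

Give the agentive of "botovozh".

zubotovozh

"botovozh" has second-to-last letter 'z'. The stems whose second-to-last letter is 'z' (liwhezh → zuliwhezh, kibilhezh → zukibilhezh) add the prefix zu-.
So botovozh → zubotovozh.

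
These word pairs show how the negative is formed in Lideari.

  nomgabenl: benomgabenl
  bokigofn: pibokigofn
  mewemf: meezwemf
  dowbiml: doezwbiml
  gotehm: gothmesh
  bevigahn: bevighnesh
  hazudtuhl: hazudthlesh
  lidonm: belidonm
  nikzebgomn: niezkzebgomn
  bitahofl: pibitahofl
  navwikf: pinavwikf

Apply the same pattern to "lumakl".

pilumakl

bevigahn and nikzebgomn both end in -n yet inflect differently (bevighnesh, niezkzebgomn), so the final letter is not what conditions the rule; the second-to-last letter is.
"lumakl" has second-to-last letter 'k'. The one such stem in the data (navwikf → pinavwikf) adds the prefix pi-, so the same rule applies.
So lumakl → pilumakl.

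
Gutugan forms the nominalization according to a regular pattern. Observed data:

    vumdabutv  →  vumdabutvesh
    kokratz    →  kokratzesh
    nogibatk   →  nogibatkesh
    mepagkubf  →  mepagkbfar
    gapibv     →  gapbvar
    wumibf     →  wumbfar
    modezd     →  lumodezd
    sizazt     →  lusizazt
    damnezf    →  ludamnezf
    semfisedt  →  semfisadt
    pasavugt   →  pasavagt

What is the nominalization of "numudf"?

numadf

vumdabutv and gapibv both end in -v yet inflect differently (vumdabutvesh, gapbvar), so the final letter is not what conditions the rule; the second-to-last letter is.
"numudf" has second-to-last letter 'd'. The one such stem in the data (semfisedt → semfisadt) changes the last vowel to 'a' (as does pasavugt), so the same rule applies.
So numudf → numadf.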